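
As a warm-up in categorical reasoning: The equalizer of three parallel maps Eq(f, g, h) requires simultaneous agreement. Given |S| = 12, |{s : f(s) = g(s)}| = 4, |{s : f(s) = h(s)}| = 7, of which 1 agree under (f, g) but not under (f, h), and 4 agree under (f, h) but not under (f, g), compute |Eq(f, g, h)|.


Eq(f, g, h) is the triple-agreement set: points in S where all three
maps take the same value. Using inclusion-exclusion on the pairwise data:
Pair (f, g) agrees on 4 points; pair (f, h) on 7 points.
Points agreeing under (f, g) but not (f, h) = 1; under (f, h) but not (f, g) = 4.
Triple-agreement = agreement-in-(f, g) minus points that agree under (f, g) but not (f, h):
|Eq(f, g, h)| = 4 - 1 = 3
(cross-check via (f, h): 7 - 4 = 3.)

3


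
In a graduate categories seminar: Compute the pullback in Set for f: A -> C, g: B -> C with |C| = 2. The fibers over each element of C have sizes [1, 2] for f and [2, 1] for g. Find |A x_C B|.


The pullback A x_C B consists of pairs (a, b) with f(a) = g(b).
For each element c in C, the fiber product has |f^-1(c)| * |g^-1(c)| elements.
Summing over C: 1 * 2 + 2 * 1
= 2 + 2 = 4

4


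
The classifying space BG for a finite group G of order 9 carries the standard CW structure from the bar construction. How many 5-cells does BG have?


In the bar-construction CW model of BG, the n-cells are indexed by
n-tuples [g_1|...|g_n] of non-identity elements of G (degenerate
simplices with some g_i = e do not contribute cells), so there are
(|G| - 1)^n n-cells.
For dim = 5 with |G| = 9:
cells = (9 - 1)^5 = 8^5 = 32768

32768


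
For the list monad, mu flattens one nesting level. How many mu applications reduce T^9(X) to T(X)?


Each application of mu: T^2 -> T removes one layer of nesting.
Starting at depth 9 (i.e., T^9(X)), we need to reach T(X).
Number of mu applications = 9 - 1 = 8

8


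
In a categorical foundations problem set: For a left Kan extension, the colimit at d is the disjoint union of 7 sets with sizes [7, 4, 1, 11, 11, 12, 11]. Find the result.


Pointwise, the left Kan extension (Lan_F H)(d) is the colimit, indexed
by the comma category (F downarrow d), of H composed with the
projection (F downarrow d) -> C. Here that colimit is given
as a coproduct (disjoint union) of sets, so its cardinality is the
sum of the sizes of the summands.
Coproduct of sets with sizes: 7 + 4 + 1 + 11 + 11 + 12 + 11
= 57

57


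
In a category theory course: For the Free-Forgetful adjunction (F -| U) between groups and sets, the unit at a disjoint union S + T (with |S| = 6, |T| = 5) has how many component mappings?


The unit eta_X: X -> U(F(X)) of the Free-Forgetful adjunction
maps each element of X to a generator of F(X). For X = S + T (disjoint
union in Set), |S + T| = |S| + |T|.
Total mappings = 6 + 5 = 11.

11


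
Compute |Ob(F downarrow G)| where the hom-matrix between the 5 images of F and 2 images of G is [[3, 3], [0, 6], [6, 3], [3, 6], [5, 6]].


Objects of (F downarrow G) are triples (a, b, h: F(a)->G(b)).
The count equals the sum of all entries in the hom-matrix.
sum(row 0) = 6
sum(row 1) = 6
sum(row 2) = 9
sum(row 3) = 9
sum(row 4) = 11
Grand total = 41

41


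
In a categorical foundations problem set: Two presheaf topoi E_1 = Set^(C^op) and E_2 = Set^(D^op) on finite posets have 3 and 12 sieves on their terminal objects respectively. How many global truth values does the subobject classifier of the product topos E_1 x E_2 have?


In a product of presheaf topoi E_1 x E_2, the subobject classifier
is Omega = Omega_1 x Omega_2 (componentwise), so
|Omega(top)| = |Omega_1(top_1)| * |Omega_2(top_2)|.
= 3 * 12 = 36.

36


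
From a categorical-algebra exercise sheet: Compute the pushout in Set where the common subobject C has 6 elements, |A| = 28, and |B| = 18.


The pushout A +_C B identifies the images of C in A and B.
|A +_C B| = |A| + |B| - |C| (for injections).
= 28 + 18 - 6 = 40

40


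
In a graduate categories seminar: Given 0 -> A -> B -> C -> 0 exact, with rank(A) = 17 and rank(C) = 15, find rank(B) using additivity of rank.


For a short exact sequence 0 -> A -> B -> C -> 0,
rank is additive: rank(B) = rank(A) + rank(C).
rank(B) = 17 + 15 = 32

32


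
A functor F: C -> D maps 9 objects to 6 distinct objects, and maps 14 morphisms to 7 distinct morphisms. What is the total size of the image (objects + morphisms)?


The image of F consists of distinct objects and distinct morphisms.
|Im(F)| on objects = 6
|Im(F)| on morphisms = 7
Total image cardinality = 6 + 7 = 13

13


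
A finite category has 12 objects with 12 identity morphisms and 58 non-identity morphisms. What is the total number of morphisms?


Each object has an identity morphism, giving 12 identities.
Adding the 58 non-identity morphisms:
Total = 12 + 58 = 70

70


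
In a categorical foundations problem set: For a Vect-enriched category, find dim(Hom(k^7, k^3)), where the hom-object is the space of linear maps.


In Vect-enriched categories, Hom(k^n, k^m) is the space of m x n matrices.
dim(Hom(k^7, k^3)) = 3 * 7 = 21

21


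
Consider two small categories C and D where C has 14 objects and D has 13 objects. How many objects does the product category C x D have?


The product category C x D has objects that are pairs (c, d).
Number of pairs = |Ob(C)| * |Ob(D)| = 14 * 13 = 182

182


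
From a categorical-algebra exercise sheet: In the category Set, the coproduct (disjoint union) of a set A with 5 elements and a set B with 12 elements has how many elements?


In Set, the coproduct A + B is the disjoint union.
|A + B| = |A| + |B| = 5 + 12 = 17

17


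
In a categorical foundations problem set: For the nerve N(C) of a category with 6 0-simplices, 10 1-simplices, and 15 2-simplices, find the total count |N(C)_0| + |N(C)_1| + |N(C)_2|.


The 2-skeleton of the nerve N(C) consists of simplices in dimensions 0, 1, 2:
  |N(C)_0| = 6 (objects)
  |N(C)_1| = 10 (morphisms)
  |N(C)_2| = 15 (composable pairs)
Total = 6 + 10 + 15 = 31

31


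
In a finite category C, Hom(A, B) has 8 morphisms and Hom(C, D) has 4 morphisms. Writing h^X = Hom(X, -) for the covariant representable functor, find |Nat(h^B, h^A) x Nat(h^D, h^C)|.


By the Yoneda lemma, Nat(h^B, h^A) is isomorphic to Hom(A, B),
so |Nat(h^B, h^A)| = |Hom(A, B)| and |Nat(h^D, h^C)| = |Hom(C, D)|.
|Hom(A, B)| = 8, |Hom(C, D)| = 4.
|Nat(h^B, h^A) x Nat(h^D, h^C)| = 8 * 4 = 32

32


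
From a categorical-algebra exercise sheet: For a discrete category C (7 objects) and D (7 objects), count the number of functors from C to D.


A functor from a discrete category C to D is determined by
where each object maps. Each of the 7 objects of C can map
to any of the 7 objects of D independently.
Number of functors = 7^7 = 823543

823543


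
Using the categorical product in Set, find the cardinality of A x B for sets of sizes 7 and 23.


In Set, the product A x B is the Cartesian product.
By the universal property, |A x B| = |A| * |B|.
|A x B| = 7 * 23 = 161

161


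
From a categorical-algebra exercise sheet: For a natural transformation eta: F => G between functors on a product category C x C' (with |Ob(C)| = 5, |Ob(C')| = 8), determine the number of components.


A natural transformation eta: F => G assigns one component morphism per
object of the domain category.
The domain is the product category C x C', so
|Ob(C x C')| = |Ob(C)| * |Ob(C')| = 5 * 8 = 40.
Therefore eta has 40 component morphisms.

40


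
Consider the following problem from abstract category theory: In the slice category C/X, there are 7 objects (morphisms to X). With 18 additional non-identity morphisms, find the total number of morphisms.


In the slice category C/X, objects are morphisms to X.
Identity morphisms: 7 (one per object of C/X).
Non-identity morphisms: 18.
Total = 7 + 18 = 25

25


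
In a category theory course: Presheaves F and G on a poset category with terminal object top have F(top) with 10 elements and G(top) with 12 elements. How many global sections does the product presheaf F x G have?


Global sections of a presheaf on a poset with terminal top satisfy
Gamma(H) ~ H(top). Presheaves admit pointwise products, so
(F x G)(top) = F(top) x G(top) (Cartesian product).
|Gamma(F x G)| = |F(top)| * |G(top)| = 10 * 12 = 120.

120


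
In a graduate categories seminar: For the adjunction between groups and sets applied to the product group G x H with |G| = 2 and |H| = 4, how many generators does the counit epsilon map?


The counit epsilon_K: F(U(K)) -> K of the Free-Forgetful adjunction
maps |K| generators of F(U(K)) into K. For K = G x H (the product group),
|G x H| = |G| * |H|.
Total generators mapped = 2 * 4 = 8.

8


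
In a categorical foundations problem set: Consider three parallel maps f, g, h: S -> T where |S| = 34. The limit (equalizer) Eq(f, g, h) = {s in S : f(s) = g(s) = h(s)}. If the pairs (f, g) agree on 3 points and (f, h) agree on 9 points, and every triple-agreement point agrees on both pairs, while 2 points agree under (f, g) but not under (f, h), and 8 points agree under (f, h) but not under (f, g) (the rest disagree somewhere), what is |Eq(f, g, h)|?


Eq(f, g, h) is the triple-agreement set: points in S where all three
maps take the same value. Using inclusion-exclusion on the pairwise data:
Pair (f, g) agrees on 3 points; pair (f, h) on 9 points.
Points agreeing under (f, g) but not (f, h) = 2; under (f, h) but not (f, g) = 8.
Triple-agreement = agreement-in-(f, g) minus points that agree under (f, g) but not (f, h):
|Eq(f, g, h)| = 3 - 2 = 1
(cross-check via (f, h): 9 - 8 = 1.)

1


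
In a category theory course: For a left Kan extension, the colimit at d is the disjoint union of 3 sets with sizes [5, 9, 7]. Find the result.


Pointwise, the left Kan extension (Lan_F H)(d) is the colimit, indexed
by the comma category (F downarrow d), of H composed with the
projection (F downarrow d) -> C. Here that colimit is given
as a coproduct (disjoint union) of sets, so its cardinality is the
sum of the sizes of the summands.
Coproduct of sets with sizes: 5 + 9 + 7
= 21

21


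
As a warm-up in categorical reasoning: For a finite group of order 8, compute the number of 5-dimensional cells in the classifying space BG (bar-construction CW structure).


In the bar-construction CW model of BG, the n-cells are indexed by
n-tuples [g_1|...|g_n] of non-identity elements of G (degenerate
simplices with some g_i = e do not contribute cells), so there are
(|G| - 1)^n n-cells.
For dim = 5 with |G| = 8:
cells = (8 - 1)^5 = 7^5 = 16807

16807


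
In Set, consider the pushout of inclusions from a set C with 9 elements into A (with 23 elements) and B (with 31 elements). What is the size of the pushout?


The pushout A +_C B identifies the images of C in A and B.
|A +_C B| = |A| + |B| - |C| (for injections).
= 23 + 31 - 9 = 45

45


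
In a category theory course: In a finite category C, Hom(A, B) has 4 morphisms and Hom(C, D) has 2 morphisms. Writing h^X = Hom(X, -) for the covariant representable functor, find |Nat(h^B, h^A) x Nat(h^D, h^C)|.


By the Yoneda lemma, Nat(h^B, h^A) is isomorphic to Hom(A, B),
so |Nat(h^B, h^A)| = |Hom(A, B)| and |Nat(h^D, h^C)| = |Hom(C, D)|.
|Hom(A, B)| = 4, |Hom(C, D)| = 2.
|Nat(h^B, h^A) x Nat(h^D, h^C)| = 4 * 2 = 8

8


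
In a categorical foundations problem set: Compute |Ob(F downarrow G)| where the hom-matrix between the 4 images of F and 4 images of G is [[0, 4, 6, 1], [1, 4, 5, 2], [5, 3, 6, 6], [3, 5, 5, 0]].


Objects of (F downarrow G) are triples (a, b, h: F(a)->G(b)).
The count equals the sum of all entries in the hom-matrix.
sum(row 0) = 11
sum(row 1) = 12
sum(row 2) = 20
sum(row 3) = 13
Grand total = 56

56


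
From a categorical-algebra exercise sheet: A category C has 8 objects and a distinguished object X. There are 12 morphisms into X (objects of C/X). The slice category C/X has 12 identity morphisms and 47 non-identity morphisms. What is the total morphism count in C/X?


In the slice category C/X, objects are morphisms to X.
Identity morphisms: 12 (one per object of C/X).
Non-identity morphisms: 47.
Total = 12 + 47 = 59

59


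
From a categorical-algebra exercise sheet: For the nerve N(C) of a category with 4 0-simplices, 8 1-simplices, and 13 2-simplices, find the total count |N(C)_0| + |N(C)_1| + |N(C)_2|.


The 2-skeleton of the nerve N(C) consists of simplices in dimensions 0, 1, 2:
  |N(C)_0| = 4 (objects)
  |N(C)_1| = 8 (morphisms)
  |N(C)_2| = 13 (composable pairs)
Total = 4 + 8 + 13 = 25

25


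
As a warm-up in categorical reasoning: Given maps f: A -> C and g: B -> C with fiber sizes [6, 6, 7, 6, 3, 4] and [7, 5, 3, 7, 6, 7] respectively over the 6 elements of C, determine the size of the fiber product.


The pullback A x_C B consists of pairs (a, b) with f(a) = g(b).
For each element c in C, the fiber product has |f^-1(c)| * |g^-1(c)| elements.
Summing over C: 6 * 7 + 6 * 5 + 7 * 3 + 6 * 7 + 3 * 6 + 4 * 7
= 42 + 30 + 21 + 42 + 18 + 28 = 181

181


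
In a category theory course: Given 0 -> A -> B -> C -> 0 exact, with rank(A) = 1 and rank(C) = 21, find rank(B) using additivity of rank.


For a short exact sequence 0 -> A -> B -> C -> 0,
rank is additive: rank(B) = rank(A) + rank(C).
rank(B) = 1 + 21 = 22

22


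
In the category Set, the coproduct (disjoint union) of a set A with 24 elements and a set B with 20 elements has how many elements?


In Set, the coproduct A + B is the disjoint union.
|A + B| = |A| + |B| = 24 + 20 = 44

44


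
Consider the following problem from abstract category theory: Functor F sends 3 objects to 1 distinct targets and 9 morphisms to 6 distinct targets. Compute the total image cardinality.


The image of F consists of distinct objects and distinct morphisms.
|Im(F)| on objects = 1
|Im(F)| on morphisms = 6
Total image cardinality = 1 + 6 = 7

7


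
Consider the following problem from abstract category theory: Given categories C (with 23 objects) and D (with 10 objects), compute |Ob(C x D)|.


The product category C x D has objects that are pairs (c, d).
Number of pairs = |Ob(C)| * |Ob(D)| = 23 * 10 = 230

230


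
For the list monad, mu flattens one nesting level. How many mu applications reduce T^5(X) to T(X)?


Each application of mu: T^2 -> T removes one layer of nesting.
Starting at depth 5 (i.e., T^5(X)), we need to reach T(X).
Number of mu applications = 5 - 1 = 4

4


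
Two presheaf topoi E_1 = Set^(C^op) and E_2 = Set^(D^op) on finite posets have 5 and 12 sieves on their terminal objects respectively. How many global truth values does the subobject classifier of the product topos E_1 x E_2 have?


In a product of presheaf topoi E_1 x E_2, the subobject classifier
is Omega = Omega_1 x Omega_2 (componentwise), so
|Omega(top)| = |Omega_1(top_1)| * |Omega_2(top_2)|.
= 5 * 12 = 60.

60


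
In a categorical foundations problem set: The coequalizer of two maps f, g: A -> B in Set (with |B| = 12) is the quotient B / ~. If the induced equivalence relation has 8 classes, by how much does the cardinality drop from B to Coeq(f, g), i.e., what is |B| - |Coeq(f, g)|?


The coequalizer Coeq(f, g) = B / ~ has one element per equivalence class.
|B| = 12, |Coeq(f, g)| = 8.
|B| - |Coeq(f, g)| = 12 - 8 = 4.

4


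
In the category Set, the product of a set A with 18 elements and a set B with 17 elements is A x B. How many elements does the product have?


In Set, the product A x B is the Cartesian product.
By the universal property, |A x B| = |A| * |B|.
|A x B| = 18 * 17 = 306

306


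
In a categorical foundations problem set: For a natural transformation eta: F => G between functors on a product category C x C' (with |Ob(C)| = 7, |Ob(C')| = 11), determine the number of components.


A natural transformation eta: F => G assigns one component morphism per
object of the domain category.
The domain is the product category C x C', so
|Ob(C x C')| = |Ob(C)| * |Ob(C')| = 7 * 11 = 77.
Therefore eta has 77 component morphisms.

77


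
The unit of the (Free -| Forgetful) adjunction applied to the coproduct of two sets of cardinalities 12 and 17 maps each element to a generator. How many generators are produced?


The unit eta_X: X -> U(F(X)) of the Free-Forgetful adjunction
maps each element of X to a generator of F(X). For X = S + T (disjoint
union in Set), |S + T| = |S| + |T|.
Total mappings = 12 + 17 = 29.

29


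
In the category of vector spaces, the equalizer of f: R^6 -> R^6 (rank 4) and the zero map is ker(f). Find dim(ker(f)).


The equalizer of f and the zero map is ker(f).
By the rank-nullity theorem: dim(ker(f)) = dim(domain) - rank(f).
dim(ker(f)) = 6 - 4 = 2

2


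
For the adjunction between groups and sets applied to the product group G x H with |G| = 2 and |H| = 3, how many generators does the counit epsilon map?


The counit epsilon_K: F(U(K)) -> K of the Free-Forgetful adjunction
maps |K| generators of F(U(K)) into K. For K = G x H (the product group),
|G x H| = |G| * |H|.
Total generators mapped = 2 * 3 = 6.

6


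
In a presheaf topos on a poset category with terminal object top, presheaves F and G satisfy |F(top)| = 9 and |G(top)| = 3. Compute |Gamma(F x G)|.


Global sections of a presheaf on a poset with terminal top satisfy
Gamma(H) ~ H(top). Presheaves admit pointwise products, so
(F x G)(top) = F(top) x G(top) (Cartesian product).
|Gamma(F x G)| = |F(top)| * |G(top)| = 9 * 3 = 27.

27


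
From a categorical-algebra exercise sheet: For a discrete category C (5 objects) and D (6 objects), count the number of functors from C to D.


A functor from a discrete category C to D is determined by
where each object maps. Each of the 5 objects of C can map
to any of the 6 objects of D independently.
Number of functors = 6^5 = 7776

7776


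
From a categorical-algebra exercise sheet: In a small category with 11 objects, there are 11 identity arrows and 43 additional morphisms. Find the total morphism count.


Each object has an identity morphism, giving 11 identities.
Adding the 43 non-identity morphisms:
Total = 11 + 43 = 54

54


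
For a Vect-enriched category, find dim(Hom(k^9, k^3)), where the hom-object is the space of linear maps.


In Vect-enriched categories, Hom(k^n, k^m) is the space of m x n matrices.
dim(Hom(k^9, k^3)) = 3 * 9 = 27

27


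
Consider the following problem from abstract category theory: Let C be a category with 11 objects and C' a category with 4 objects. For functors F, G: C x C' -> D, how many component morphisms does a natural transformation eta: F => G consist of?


A natural transformation eta: F => G assigns one component morphism per
object of the domain category.
The domain is the product category C x C', so
|Ob(C x C')| = |Ob(C)| * |Ob(C')| = 11 * 4 = 44.
Therefore eta has 44 component morphisms.

44


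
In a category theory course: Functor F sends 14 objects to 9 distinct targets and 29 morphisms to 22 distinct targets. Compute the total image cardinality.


The image of F consists of distinct objects and distinct morphisms.
|Im(F)| on objects = 9
|Im(F)| on morphisms = 22
Total image cardinality = 9 + 22 = 31

31


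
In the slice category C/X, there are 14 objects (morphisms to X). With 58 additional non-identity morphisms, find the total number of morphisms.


In the slice category C/X, objects are morphisms to X.
Identity morphisms: 14 (one per object of C/X).
Non-identity morphisms: 58.
Total = 14 + 58 = 72

72


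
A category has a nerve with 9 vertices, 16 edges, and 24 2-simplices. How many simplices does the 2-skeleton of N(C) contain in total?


The 2-skeleton of the nerve N(C) consists of simplices in dimensions 0, 1, 2:
  |N(C)_0| = 9 (objects)
  |N(C)_1| = 16 (morphisms)
  |N(C)_2| = 24 (composable pairs)
Total = 9 + 16 + 24 = 49

49


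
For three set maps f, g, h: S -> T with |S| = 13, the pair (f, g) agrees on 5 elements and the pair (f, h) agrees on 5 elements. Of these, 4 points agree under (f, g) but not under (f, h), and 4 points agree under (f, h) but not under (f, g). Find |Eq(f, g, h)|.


Eq(f, g, h) is the triple-agreement set: points in S where all three
maps take the same value. Using inclusion-exclusion on the pairwise data:
Pair (f, g) agrees on 5 points; pair (f, h) on 5 points.
Points agreeing under (f, g) but not (f, h) = 4; under (f, h) but not (f, g) = 4.
Triple-agreement = agreement-in-(f, g) minus points that agree under (f, g) but not (f, h):
|Eq(f, g, h)| = 5 - 4 = 1
(cross-check via (f, h): 5 - 4 = 1.)

1


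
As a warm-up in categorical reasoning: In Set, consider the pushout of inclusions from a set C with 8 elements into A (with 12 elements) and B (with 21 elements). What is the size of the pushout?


The pushout A +_C B identifies the images of C in A and B.
|A +_C B| = |A| + |B| - |C| (for injections).
= 12 + 21 - 8 = 25

25


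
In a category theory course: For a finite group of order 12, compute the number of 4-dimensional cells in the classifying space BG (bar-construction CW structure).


In the bar-construction CW model of BG, the n-cells are indexed by
n-tuples [g_1|...|g_n] of non-identity elements of G (degenerate
simplices with some g_i = e do not contribute cells), so there are
(|G| - 1)^n n-cells.
For dim = 4 with |G| = 12:
cells = (12 - 1)^4 = 11^4 = 14641

14641


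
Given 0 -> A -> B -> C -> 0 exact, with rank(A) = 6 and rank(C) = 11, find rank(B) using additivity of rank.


For a short exact sequence 0 -> A -> B -> C -> 0,
rank is additive: rank(B) = rank(A) + rank(C).
rank(B) = 6 + 11 = 17

17


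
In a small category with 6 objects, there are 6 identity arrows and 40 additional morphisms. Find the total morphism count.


Each object has an identity morphism, giving 6 identities.
Adding the 40 non-identity morphisms:
Total = 6 + 40 = 46

46


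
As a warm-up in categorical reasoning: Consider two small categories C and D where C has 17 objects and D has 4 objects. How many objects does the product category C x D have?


The product category C x D has objects that are pairs (c, d).
Number of pairs = |Ob(C)| * |Ob(D)| = 17 * 4 = 68

68


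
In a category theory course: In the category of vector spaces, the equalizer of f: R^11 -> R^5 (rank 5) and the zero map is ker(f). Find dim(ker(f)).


The equalizer of f and the zero map is ker(f).
By the rank-nullity theorem: dim(ker(f)) = dim(domain) - rank(f).
dim(ker(f)) = 11 - 5 = 6

6


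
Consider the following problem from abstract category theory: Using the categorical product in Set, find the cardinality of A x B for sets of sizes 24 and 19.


In Set, the product A x B is the Cartesian product.
By the universal property, |A x B| = |A| * |B|.
|A x B| = 24 * 19 = 456

456


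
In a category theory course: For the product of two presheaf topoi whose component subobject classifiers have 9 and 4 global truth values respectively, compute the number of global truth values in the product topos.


In a product of presheaf topoi E_1 x E_2, the subobject classifier
is Omega = Omega_1 x Omega_2 (componentwise), so
|Omega(top)| = |Omega_1(top_1)| * |Omega_2(top_2)|.
= 9 * 4 = 36.

36


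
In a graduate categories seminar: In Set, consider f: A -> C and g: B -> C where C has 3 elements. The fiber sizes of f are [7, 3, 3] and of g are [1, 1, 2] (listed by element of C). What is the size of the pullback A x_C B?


The pullback A x_C B consists of pairs (a, b) with f(a) = g(b).
For each element c in C, the fiber product has |f^-1(c)| * |g^-1(c)| elements.
Summing over C: 7 * 1 + 3 * 1 + 3 * 2
= 7 + 3 + 6 = 16

16


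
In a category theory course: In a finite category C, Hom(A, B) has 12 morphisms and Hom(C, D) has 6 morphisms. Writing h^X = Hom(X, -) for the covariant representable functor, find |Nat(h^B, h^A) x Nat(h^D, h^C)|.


By the Yoneda lemma, Nat(h^B, h^A) is isomorphic to Hom(A, B),
so |Nat(h^B, h^A)| = |Hom(A, B)| and |Nat(h^D, h^C)| = |Hom(C, D)|.
|Hom(A, B)| = 12, |Hom(C, D)| = 6.
|Nat(h^B, h^A) x Nat(h^D, h^C)| = 12 * 6 = 72

72


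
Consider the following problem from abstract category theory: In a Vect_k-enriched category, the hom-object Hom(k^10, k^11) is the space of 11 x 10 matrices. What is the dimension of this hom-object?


In Vect-enriched categories, Hom(k^n, k^m) is the space of m x n matrices.
dim(Hom(k^10, k^11)) = 11 * 10 = 110

110


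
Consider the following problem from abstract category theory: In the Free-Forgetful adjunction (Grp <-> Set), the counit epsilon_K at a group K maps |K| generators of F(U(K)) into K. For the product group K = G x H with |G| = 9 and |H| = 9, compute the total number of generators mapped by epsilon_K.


The counit epsilon_K: F(U(K)) -> K of the Free-Forgetful adjunction
maps |K| generators of F(U(K)) into K. For K = G x H (the product group),
|G x H| = |G| * |H|.
Total generators mapped = 9 * 9 = 81.

81


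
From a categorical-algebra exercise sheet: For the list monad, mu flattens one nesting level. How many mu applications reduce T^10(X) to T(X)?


Each application of mu: T^2 -> T removes one layer of nesting.
Starting at depth 10 (i.e., T^10(X)), we need to reach T(X).
Number of mu applications = 10 - 1 = 9

9


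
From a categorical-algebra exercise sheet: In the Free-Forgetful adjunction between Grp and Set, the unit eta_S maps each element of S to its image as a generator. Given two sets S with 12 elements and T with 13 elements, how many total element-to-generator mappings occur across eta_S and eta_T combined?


The unit eta_X: X -> U(F(X)) of the Free-Forgetful adjunction
maps each element of X to a generator of F(X). For X = S + T (disjoint
union in Set), |S + T| = |S| + |T|.
Total mappings = 12 + 13 = 25.

25


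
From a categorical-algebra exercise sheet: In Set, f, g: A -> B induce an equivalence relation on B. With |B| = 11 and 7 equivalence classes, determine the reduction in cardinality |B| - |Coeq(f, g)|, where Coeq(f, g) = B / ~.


The coequalizer Coeq(f, g) = B / ~ has one element per equivalence class.
|B| = 11, |Coeq(f, g)| = 7.
|B| - |Coeq(f, g)| = 11 - 7 = 4.

4


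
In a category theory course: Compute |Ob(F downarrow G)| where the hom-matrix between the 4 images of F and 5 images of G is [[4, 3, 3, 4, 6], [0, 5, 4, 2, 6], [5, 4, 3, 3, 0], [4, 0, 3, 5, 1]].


Objects of (F downarrow G) are triples (a, b, h: F(a)->G(b)).
The count equals the sum of all entries in the hom-matrix.
sum(row 0) = 20
sum(row 1) = 17
sum(row 2) = 15
sum(row 3) = 13
Grand total = 65

65


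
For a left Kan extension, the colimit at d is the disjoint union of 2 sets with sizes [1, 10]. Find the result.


Pointwise, the left Kan extension (Lan_F H)(d) is the colimit, indexed
by the comma category (F downarrow d), of H composed with the
projection (F downarrow d) -> C. Here that colimit is given
as a coproduct (disjoint union) of sets, so its cardinality is the
sum of the sizes of the summands.
Coproduct of sets with sizes: 1 + 10
= 11

11


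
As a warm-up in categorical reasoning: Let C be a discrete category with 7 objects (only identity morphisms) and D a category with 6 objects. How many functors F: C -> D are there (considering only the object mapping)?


A functor from a discrete category C to D is determined by
where each object maps. Each of the 7 objects of C can map
to any of the 6 objects of D independently.
Number of functors = 6^7 = 279936

279936


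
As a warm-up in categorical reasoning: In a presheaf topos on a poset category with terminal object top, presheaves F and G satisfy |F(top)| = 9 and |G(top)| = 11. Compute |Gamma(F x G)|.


Global sections of a presheaf on a poset with terminal top satisfy
Gamma(H) ~ H(top). Presheaves admit pointwise products, so
(F x G)(top) = F(top) x G(top) (Cartesian product).
|Gamma(F x G)| = |F(top)| * |G(top)| = 9 * 11 = 99.

99


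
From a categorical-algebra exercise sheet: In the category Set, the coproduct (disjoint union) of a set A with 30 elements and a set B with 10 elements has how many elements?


In Set, the coproduct A + B is the disjoint union.
|A + B| = |A| + |B| = 30 + 10 = 40

40


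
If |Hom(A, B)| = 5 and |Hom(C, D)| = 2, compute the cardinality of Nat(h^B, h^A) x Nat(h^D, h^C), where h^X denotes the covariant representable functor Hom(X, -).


By the Yoneda lemma, Nat(h^B, h^A) is isomorphic to Hom(A, B),
so |Nat(h^B, h^A)| = |Hom(A, B)| and |Nat(h^D, h^C)| = |Hom(C, D)|.
|Hom(A, B)| = 5, |Hom(C, D)| = 2.
|Nat(h^B, h^A) x Nat(h^D, h^C)| = 5 * 2 = 10

10


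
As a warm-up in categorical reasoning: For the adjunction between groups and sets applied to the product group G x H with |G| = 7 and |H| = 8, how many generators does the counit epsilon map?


The counit epsilon_K: F(U(K)) -> K of the Free-Forgetful adjunction
maps |K| generators of F(U(K)) into K. For K = G x H (the product group),
|G x H| = |G| * |H|.
Total generators mapped = 7 * 8 = 56.

56


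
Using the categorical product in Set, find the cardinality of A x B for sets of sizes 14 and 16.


In Set, the product A x B is the Cartesian product.
By the universal property, |A x B| = |A| * |B|.
|A x B| = 14 * 16 = 224

224


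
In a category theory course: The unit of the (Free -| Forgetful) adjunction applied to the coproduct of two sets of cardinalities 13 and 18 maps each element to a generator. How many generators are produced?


The unit eta_X: X -> U(F(X)) of the Free-Forgetful adjunction
maps each element of X to a generator of F(X). For X = S + T (disjoint
union in Set), |S + T| = |S| + |T|.
Total mappings = 13 + 18 = 31.

31


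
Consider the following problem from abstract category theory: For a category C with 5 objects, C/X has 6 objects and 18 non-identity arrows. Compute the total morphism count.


In the slice category C/X, objects are morphisms to X.
Identity morphisms: 6 (one per object of C/X).
Non-identity morphisms: 18.
Total = 6 + 18 = 24

24


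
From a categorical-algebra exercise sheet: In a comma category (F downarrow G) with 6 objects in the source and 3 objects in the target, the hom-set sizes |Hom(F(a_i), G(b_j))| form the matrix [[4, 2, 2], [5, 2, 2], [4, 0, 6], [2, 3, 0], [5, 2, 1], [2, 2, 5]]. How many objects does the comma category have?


Objects of (F downarrow G) are triples (a, b, h: F(a)->G(b)).
The count equals the sum of all entries in the hom-matrix.
sum(row 0) = 8
sum(row 1) = 9
sum(row 2) = 10
sum(row 3) = 5
sum(row 4) = 8
sum(row 5) = 9
Grand total = 49

49


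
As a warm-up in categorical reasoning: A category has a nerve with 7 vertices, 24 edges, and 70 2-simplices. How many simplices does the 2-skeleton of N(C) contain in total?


The 2-skeleton of the nerve N(C) consists of simplices in dimensions 0, 1, 2:
  |N(C)_0| = 7 (objects)
  |N(C)_1| = 24 (morphisms)
  |N(C)_2| = 70 (composable pairs)
Total = 7 + 24 + 70 = 101

101


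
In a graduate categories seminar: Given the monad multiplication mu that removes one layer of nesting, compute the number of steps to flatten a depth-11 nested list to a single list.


Each application of mu: T^2 -> T removes one layer of nesting.
Starting at depth 11 (i.e., T^11(X)), we need to reach T(X).
Number of mu applications = 11 - 1 = 10

10


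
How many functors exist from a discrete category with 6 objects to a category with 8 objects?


A functor from a discrete category C to D is determined by
where each object maps. Each of the 6 objects of C can map
to any of the 8 objects of D independently.
Number of functors = 8^6 = 262144

262144


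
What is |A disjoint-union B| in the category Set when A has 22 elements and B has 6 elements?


In Set, the coproduct A + B is the disjoint union.
|A + B| = |A| + |B| = 22 + 6 = 28

28


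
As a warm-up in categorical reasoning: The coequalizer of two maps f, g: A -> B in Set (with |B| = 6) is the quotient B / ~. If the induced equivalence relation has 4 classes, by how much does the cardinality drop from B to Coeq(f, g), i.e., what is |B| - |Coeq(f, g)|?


The coequalizer Coeq(f, g) = B / ~ has one element per equivalence class.
|B| = 6, |Coeq(f, g)| = 4.
|B| - |Coeq(f, g)| = 6 - 4 = 2.

2


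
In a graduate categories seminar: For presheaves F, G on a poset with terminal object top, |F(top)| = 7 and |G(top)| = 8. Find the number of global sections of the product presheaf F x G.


Global sections of a presheaf on a poset with terminal top satisfy
Gamma(H) ~ H(top). Presheaves admit pointwise products, so
(F x G)(top) = F(top) x G(top) (Cartesian product).
|Gamma(F x G)| = |F(top)| * |G(top)| = 7 * 8 = 56.

56


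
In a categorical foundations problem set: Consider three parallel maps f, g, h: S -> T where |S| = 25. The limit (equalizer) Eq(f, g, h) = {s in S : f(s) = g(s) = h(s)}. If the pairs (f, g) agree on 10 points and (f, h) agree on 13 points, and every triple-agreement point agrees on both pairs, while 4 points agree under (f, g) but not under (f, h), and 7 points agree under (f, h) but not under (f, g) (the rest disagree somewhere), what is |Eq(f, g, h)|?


Eq(f, g, h) is the triple-agreement set: points in S where all three
maps take the same value. Using inclusion-exclusion on the pairwise data:
Pair (f, g) agrees on 10 points; pair (f, h) on 13 points.
Points agreeing under (f, g) but not (f, h) = 4; under (f, h) but not (f, g) = 7.
Triple-agreement = agreement-in-(f, g) minus points that agree under (f, g) but not (f, h):
|Eq(f, g, h)| = 10 - 4 = 6
(cross-check via (f, h): 13 - 7 = 6.)

6


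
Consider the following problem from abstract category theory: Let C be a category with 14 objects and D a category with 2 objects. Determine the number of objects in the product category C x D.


The product category C x D has objects that are pairs (c, d).
Number of pairs = |Ob(C)| * |Ob(D)| = 14 * 2 = 28

28


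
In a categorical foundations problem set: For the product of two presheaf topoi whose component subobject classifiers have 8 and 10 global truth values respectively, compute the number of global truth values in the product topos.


In a product of presheaf topoi E_1 x E_2, the subobject classifier
is Omega = Omega_1 x Omega_2 (componentwise), so
|Omega(top)| = |Omega_1(top_1)| * |Omega_2(top_2)|.
= 8 * 10 = 80.

80


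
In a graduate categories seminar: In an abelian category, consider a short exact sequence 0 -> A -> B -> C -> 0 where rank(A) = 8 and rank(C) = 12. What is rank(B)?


For a short exact sequence 0 -> A -> B -> C -> 0,
rank is additive: rank(B) = rank(A) + rank(C).
rank(B) = 8 + 12 = 20

20


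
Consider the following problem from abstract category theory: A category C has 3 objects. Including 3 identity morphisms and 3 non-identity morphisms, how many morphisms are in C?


Each object has an identity morphism, giving 3 identities.
Adding the 3 non-identity morphisms:
Total = 3 + 3 = 6

6


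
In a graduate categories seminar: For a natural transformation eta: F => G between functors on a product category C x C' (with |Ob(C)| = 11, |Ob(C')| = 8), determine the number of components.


A natural transformation eta: F => G assigns one component morphism per
object of the domain category.
The domain is the product category C x C', so
|Ob(C x C')| = |Ob(C)| * |Ob(C')| = 11 * 8 = 88.
Therefore eta has 88 component morphisms.

88


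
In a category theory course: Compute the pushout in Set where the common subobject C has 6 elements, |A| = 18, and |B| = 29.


The pushout A +_C B identifies the images of C in A and B.
|A +_C B| = |A| + |B| - |C| (for injections).
= 18 + 29 - 6 = 41

41


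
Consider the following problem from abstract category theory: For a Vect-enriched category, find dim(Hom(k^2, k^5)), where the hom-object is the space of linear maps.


In Vect-enriched categories, Hom(k^n, k^m) is the space of m x n matrices.
dim(Hom(k^2, k^5)) = 5 * 2 = 10

10


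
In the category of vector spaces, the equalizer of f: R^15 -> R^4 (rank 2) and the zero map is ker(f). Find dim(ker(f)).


The equalizer of f and the zero map is ker(f).
By the rank-nullity theorem: dim(ker(f)) = dim(domain) - rank(f).
dim(ker(f)) = 15 - 2 = 13

13


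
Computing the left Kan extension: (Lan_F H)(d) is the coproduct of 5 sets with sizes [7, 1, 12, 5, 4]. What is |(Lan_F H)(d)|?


Pointwise, the left Kan extension (Lan_F H)(d) is the colimit, indexed
by the comma category (F downarrow d), of H composed with the
projection (F downarrow d) -> C. Here that colimit is given
as a coproduct (disjoint union) of sets, so its cardinality is the
sum of the sizes of the summands.
Coproduct of sets with sizes: 7 + 1 + 12 + 5 + 4
= 29

29


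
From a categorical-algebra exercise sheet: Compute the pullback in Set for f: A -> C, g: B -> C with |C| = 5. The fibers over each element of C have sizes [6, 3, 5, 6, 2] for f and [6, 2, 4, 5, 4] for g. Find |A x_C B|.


The pullback A x_C B consists of pairs (a, b) with f(a) = g(b).
For each element c in C, the fiber product has |f^-1(c)| * |g^-1(c)| elements.
Summing over C: 6 * 6 + 3 * 2 + 5 * 4 + 6 * 5 + 2 * 4
= 36 + 6 + 20 + 30 + 8 = 100

100


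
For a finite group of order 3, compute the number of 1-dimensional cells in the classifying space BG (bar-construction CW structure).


In the bar-construction CW model of BG, the n-cells are indexed by
n-tuples [g_1|...|g_n] of non-identity elements of G (degenerate
simplices with some g_i = e do not contribute cells), so there are
(|G| - 1)^n n-cells.
For dim = 1 with |G| = 3:
cells = (3 - 1)^1 = 2^1 = 2

2


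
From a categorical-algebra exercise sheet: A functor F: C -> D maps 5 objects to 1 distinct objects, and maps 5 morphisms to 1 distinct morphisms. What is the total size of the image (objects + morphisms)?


The image of F consists of distinct objects and distinct morphisms.
|Im(F)| on objects = 1
|Im(F)| on morphisms = 1
Total image cardinality = 1 + 1 = 2

2


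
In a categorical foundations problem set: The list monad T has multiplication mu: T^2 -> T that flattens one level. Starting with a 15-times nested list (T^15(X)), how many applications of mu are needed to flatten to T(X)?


Each application of mu: T^2 -> T removes one layer of nesting.
Starting at depth 15 (i.e., T^15(X)), we need to reach T(X).
Number of mu applications = 15 - 1 = 14

14


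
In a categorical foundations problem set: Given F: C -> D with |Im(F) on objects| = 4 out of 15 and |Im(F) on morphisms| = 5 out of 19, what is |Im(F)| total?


The image of F consists of distinct objects and distinct morphisms.
|Im(F)| on objects = 4
|Im(F)| on morphisms = 5
Total image cardinality = 4 + 5 = 9

9


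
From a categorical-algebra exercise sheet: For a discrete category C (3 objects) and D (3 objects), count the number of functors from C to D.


A functor from a discrete category C to D is determined by
where each object maps. Each of the 3 objects of C can map
to any of the 3 objects of D independently.
Number of functors = 3^3 = 27

27


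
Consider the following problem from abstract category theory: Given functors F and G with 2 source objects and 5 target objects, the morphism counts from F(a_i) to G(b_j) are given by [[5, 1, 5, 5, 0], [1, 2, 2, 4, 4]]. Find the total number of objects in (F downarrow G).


Objects of (F downarrow G) are triples (a, b, h: F(a)->G(b)).
The count equals the sum of all entries in the hom-matrix.
sum(row 0) = 16
sum(row 1) = 13
Grand total = 29

29


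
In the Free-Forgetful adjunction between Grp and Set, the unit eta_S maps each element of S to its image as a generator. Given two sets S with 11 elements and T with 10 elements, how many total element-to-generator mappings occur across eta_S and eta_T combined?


The unit eta_X: X -> U(F(X)) of the Free-Forgetful adjunction
maps each element of X to a generator of F(X). For X = S + T (disjoint
union in Set), |S + T| = |S| + |T|.
Total mappings = 11 + 10 = 21.

21


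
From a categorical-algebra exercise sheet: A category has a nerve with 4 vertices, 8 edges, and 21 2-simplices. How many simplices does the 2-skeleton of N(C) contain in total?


The 2-skeleton of the nerve N(C) consists of simplices in dimensions 0, 1, 2:
  |N(C)_0| = 4 (objects)
  |N(C)_1| = 8 (morphisms)
  |N(C)_2| = 21 (composable pairs)
Total = 4 + 8 + 21 = 33

33
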